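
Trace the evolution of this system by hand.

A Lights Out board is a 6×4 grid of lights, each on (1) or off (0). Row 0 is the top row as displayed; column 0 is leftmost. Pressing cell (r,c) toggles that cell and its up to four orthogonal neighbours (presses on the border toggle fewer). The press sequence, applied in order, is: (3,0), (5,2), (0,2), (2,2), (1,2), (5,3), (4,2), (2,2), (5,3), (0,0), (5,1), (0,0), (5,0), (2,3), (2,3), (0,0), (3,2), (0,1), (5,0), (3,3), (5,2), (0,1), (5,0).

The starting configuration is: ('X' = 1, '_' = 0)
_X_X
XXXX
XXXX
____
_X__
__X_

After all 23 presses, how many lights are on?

[0] _X_X
XXXX
XXXX
____
_X__
__X_
[1] _X_X
XXXX
_XXX
XX__
XX__
__X_
[2] _X_X
XXXX
_XXX
XX__
XXX_
_X_X
[3] __X_
XX_X
_XXX
XX__
XXX_
_X_X
[4] __X_
XXXX
____
XXX_
XXX_
_X_X
[5] ____
X___
__X_
XXX_
XXX_
_X_X
[6] ____
X___
__X_
XXX_
XXXX
_XX_
[7] ____
X___
__X_
XX__
X___
_X__
[8] ____
X_X_
_X_X
XXX_
X___
_X__
[9] ____
X_X_
_X_X
XXX_
X__X
_XXX
[10] XX__
__X_
_X_X
XXX_
X__X
_XXX
[11] XX__
__X_
_X_X
XXX_
XX_X
X__X
[12] ____
X_X_
_X_X
XXX_
XX_X
X__X
[13] ____
X_X_
_X_X
XXX_
_X_X
_X_X
[14] ____
X_XX
_XX_
XXXX
_X_X
_X_X
[15] ____
X_X_
_X_X
XXX_
_X_X
_X_X
[16] XX__
__X_
_X_X
XXX_
_X_X
_X_X
[17] XX__
__X_
_XXX
X__X
_XXX
_X_X
[18] __X_
_XX_
_XXX
X__X
_XXX
_X_X
[19] __X_
_XX_
_XXX
X__X
XXXX
X__X
[20] __X_
_XX_
_XX_
X_X_
XXX_
X__X
[21] __X_
_XX_
_XX_
X_X_
XX__
XXX_
[22] XX__
__X_
_XX_
X_X_
XX__
XXX_
[23] XX__
__X_
_XX_
X_X_
_X__
__X_

9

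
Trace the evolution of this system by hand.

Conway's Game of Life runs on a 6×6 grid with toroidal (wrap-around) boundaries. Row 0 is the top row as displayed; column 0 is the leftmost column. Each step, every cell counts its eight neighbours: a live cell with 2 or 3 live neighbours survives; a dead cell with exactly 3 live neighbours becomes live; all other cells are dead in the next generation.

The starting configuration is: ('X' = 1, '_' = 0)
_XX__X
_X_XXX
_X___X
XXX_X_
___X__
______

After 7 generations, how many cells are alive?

0) _XX__X
_X_XXX
_X___X
XXX_X_
___X__
______
1) _XXX_X
_X_X_X
______
XXXXXX
_XXX__
__X___
2) _X_X__
_X_X__
______
X___XX
_____X
X___X_
3) XX_XX_
______
X___XX
X___XX
______
X___XX
4) XX_XX_
_X_X__
X___X_
X___X_
______
XX_XX_
5) ______
_X_X__
XX_XX_
______
XX_XX_
XX_XX_
6) XX_XX_
XX_XX_
XX_XX_
______
XX_XX_
XX_XX_
7) ______
______
XX_XX_
______
XX_XX_
______

8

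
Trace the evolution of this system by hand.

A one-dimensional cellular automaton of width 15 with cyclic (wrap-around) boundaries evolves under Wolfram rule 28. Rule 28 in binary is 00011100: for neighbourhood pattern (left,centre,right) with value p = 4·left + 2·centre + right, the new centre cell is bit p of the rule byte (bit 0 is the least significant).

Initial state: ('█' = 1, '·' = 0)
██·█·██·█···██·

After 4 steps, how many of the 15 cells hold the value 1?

9

gen 0: ██·█·██·█···██·
gen 1: █··█·█··██··█··
gen 2: ██·█·██·█·█·██·
gen 3: █··█·█··█·█·█··
gen 4: ██·█·██·█·█·██·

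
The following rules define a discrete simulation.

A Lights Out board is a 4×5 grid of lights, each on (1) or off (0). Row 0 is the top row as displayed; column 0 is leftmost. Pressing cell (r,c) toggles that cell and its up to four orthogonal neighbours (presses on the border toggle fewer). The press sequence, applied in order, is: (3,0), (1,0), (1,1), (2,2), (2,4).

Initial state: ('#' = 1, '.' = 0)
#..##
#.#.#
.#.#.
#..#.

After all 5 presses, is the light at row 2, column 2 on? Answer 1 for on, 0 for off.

1

k=0  #..##
#.#.#
.#.#.
#..#.
k=1  #..##
#.#.#
##.#.
.#.#.
k=2  ...##
.##.#
.#.#.
.#.#.
k=3  .#.##
#...#
...#.
.#.#.
k=4  .#.##
#.#.#
.##..
.###.
k=5  .#.##
#.#..
.####
.####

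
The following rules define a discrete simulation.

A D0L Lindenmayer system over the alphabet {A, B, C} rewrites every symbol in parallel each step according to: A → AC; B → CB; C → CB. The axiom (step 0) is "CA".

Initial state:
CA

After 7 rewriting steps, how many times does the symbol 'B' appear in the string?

127

k=0  CA
k=1  CBAC
k=2  CBCBACCB
k=3  CBCBCBCBACCBCBCB
k=4  CBCBCBCBCBCBCBCBACCBCBCBCBCBCBCB
k=5  CBCBCBCBCBCBCBCBCBCBCBCBCBCBCBCBACCBCBCBCBCBCBCBCBCBCBCBCBCBCBCB
k=6  CBCBCBCBCBCBCBCBCBCBCBCBCBCBCBCBCBCBCBCBCBCBCBCBCBCBCBCBCB…CBCBCBCBCBCBCBCBCBCBCBCBCBCBCBCBCBCBCBCBCBCBCBCBCBCBCBCBCB  (len 128)
k=7  CBCBCBCBCBCBCBCBCBCBCBCBCBCBCBCBCBCBCBCBCBCBCBCBCBCBCBCBCB…CBCBCBCBCBCBCBCBCBCBCBCBCBCBCBCBCBCBCBCBCBCBCBCBCBCBCBCBCB  (len 256)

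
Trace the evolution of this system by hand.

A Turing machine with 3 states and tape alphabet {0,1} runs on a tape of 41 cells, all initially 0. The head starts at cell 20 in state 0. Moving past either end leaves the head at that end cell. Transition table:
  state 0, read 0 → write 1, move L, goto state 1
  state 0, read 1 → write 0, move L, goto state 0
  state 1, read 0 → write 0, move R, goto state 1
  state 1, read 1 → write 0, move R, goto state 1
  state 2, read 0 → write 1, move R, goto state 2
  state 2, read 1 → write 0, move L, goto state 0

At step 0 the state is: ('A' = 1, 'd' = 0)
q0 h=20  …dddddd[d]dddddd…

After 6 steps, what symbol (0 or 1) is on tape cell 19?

0

gen 0: q0 h=20  …dddddd[d]dddddd…
gen 1: q1 h=19  …dddddd[d]Addddd…
gen 2: q1 h=20  …dddddd[A]dddddd…
gen 3: q1 h=21  …dddddd[d]dddddd…
gen 4: q1 h=22  …dddddd[d]dddddd…
gen 5: q1 h=23  …dddddd[d]dddddd…
gen 6: q1 h=24  …dddddd[d]dddddd…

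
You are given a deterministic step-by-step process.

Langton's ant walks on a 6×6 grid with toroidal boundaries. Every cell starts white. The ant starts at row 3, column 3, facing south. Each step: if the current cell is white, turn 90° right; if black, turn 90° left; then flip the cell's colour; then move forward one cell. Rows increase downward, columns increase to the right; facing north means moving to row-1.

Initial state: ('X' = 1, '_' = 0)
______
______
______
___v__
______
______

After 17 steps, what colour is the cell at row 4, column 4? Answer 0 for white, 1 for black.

1

t=0: ______
______
______
___v__
______
______
t=1: ______
______
______
__<X__
______
______
t=2: ______
______
__^___
__XX__
______
______
t=3: ______
______
__X>__
__XX__
______
______
t=4: ______
______
__XX__
__Xv__
______
______
t=5: ______
______
__XX__
__X_>_
______
______
t=6: ______
______
__XX__
__X_X_
____v_
______
t=7: ______
______
__XX__
__X_X_
___<X_
______
t=8: ______
______
__XX__
__X^X_
___XX_
______
t=9: ______
______
__XX__
__XX>_
___XX_
______
t=10: ______
______
__XX^_
__XX__
___XX_
______
t=11: ______
______
__XXX>
__XX__
___XX_
______
t=12: ______
______
__XXXX
__XX_v
___XX_
______
t=13: ______
______
__XXXX
__XX<X
___XX_
______
t=14: ______
______
__XX^X
__XXXX
___XX_
______
t=15: ______
______
__X<_X
__XXXX
___XX_
______
t=16: ______
______
__X__X
__XvXX
___XX_
______
t=17: ______
______
__X__X
__X_>X
___XX_
______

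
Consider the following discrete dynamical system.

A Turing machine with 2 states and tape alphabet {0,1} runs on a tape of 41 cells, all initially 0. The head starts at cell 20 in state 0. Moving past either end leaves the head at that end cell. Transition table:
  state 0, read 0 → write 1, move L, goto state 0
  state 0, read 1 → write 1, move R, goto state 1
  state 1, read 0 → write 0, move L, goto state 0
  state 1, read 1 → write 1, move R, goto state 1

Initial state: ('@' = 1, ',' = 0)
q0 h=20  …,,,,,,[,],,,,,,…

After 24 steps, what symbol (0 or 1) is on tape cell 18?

t=0: q0 h=20  …,,,,,,[,],,,,,,…
t=1: q0 h=19  …,,,,,,[,]@,,,,,…
t=2: q0 h=18  …,,,,,,[,]@@,,,,…
t=3: q0 h=17  …,,,,,,[,]@@@,,,…
t=4: q0 h=16  …,,,,,,[,]@@@@,,…
t=5: q0 h=15  …,,,,,,[,]@@@@@,…
t=6: q0 h=14  …,,,,,,[,]@@@@@@…
t=7: q0 h=13  …,,,,,,[,]@@@@@@…
t=8: q0 h=12  …,,,,,,[,]@@@@@@…
t=9: q0 h=11  …,,,,,,[,]@@@@@@…
t=10: q0 h=10  …,,,,,,[,]@@@@@@…
t=11: q0 h= 9  …,,,,,,[,]@@@@@@…
t=12: q0 h= 8  …,,,,,,[,]@@@@@@…
t=13: q0 h= 7  …,,,,,,[,]@@@@@@…
t=14: q0 h= 6  |,,,,,,[,]@@@@@@…
t=15: q0 h= 5  |,,,,,[,]@@@@@@…
t=16: q0 h= 4  |,,,,[,]@@@@@@…
t=17: q0 h= 3  |,,,[,]@@@@@@…
t=18: q0 h= 2  |,,[,]@@@@@@…
t=19: q0 h= 1  |,[,]@@@@@@…
t=20: q0 h= 0  |[,]@@@@@@…
t=21: q0 h= 0  |[@]@@@@@@…
t=22: q1 h= 1  |@[@]@@@@@@…
t=23: q1 h= 2  |@@[@]@@@@@@…
t=24: q1 h= 3  |@@@[@]@@@@@@…

1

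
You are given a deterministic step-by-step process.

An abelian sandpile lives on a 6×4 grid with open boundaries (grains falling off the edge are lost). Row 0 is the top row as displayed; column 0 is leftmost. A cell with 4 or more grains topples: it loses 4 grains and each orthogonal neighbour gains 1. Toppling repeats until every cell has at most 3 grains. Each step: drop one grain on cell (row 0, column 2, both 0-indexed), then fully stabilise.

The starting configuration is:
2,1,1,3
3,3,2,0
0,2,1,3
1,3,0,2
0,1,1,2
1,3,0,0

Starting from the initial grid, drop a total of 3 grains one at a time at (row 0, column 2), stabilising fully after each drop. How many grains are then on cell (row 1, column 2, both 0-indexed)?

k=0  2,1,1,3
3,3,2,0
0,2,1,3
1,3,0,2
0,1,1,2
1,3,0,0
k=1  2,1,2,3
3,3,2,0
0,2,1,3
1,3,0,2
0,1,1,2
1,3,0,0
k=2  2,1,3,3
3,3,2,0
0,2,1,3
1,3,0,2
0,1,1,2
1,3,0,0
k=3  2,2,1,0
3,3,3,1
0,2,1,3
1,3,0,2
0,1,1,2
1,3,0,0

3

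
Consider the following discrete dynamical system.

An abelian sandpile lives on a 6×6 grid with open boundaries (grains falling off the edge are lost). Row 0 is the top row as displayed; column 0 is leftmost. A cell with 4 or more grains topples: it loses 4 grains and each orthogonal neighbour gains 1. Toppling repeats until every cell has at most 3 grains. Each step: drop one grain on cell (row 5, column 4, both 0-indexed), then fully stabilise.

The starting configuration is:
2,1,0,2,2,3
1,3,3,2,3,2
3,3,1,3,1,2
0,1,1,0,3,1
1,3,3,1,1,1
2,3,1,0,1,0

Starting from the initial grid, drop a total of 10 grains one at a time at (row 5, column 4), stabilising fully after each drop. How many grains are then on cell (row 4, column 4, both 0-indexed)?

3

0) 2,1,0,2,2,3
1,3,3,2,3,2
3,3,1,3,1,2
0,1,1,0,3,1
1,3,3,1,1,1
2,3,1,0,1,0
1) 2,1,0,2,2,3
1,3,3,2,3,2
3,3,1,3,1,2
0,1,1,0,3,1
1,3,3,1,1,1
2,3,1,0,2,0
2) 2,1,0,2,2,3
1,3,3,2,3,2
3,3,1,3,1,2
0,1,1,0,3,1
1,3,3,1,1,1
2,3,1,0,3,0
3) 2,1,0,2,2,3
1,3,3,2,3,2
3,3,1,3,1,2
0,1,1,0,3,1
1,3,3,1,2,1
2,3,1,1,0,1
4) 2,1,0,2,2,3
1,3,3,2,3,2
3,3,1,3,1,2
0,1,1,0,3,1
1,3,3,1,2,1
2,3,1,1,1,1
5) 2,1,0,2,2,3
1,3,3,2,3,2
3,3,1,3,1,2
0,1,1,0,3,1
1,3,3,1,2,1
2,3,1,1,2,1
6) 2,1,0,2,2,3
1,3,3,2,3,2
3,3,1,3,1,2
0,1,1,0,3,1
1,3,3,1,2,1
2,3,1,1,3,1
7) 2,1,0,2,2,3
1,3,3,2,3,2
3,3,1,3,1,2
0,1,1,0,3,1
1,3,3,1,3,1
2,3,1,2,0,2
8) 2,1,0,2,2,3
1,3,3,2,3,2
3,3,1,3,1,2
0,1,1,0,3,1
1,3,3,1,3,1
2,3,1,2,1,2
9) 2,1,0,2,2,3
1,3,3,2,3,2
3,3,1,3,1,2
0,1,1,0,3,1
1,3,3,1,3,1
2,3,1,2,2,2
10) 2,1,0,2,2,3
1,3,3,2,3,2
3,3,1,3,1,2
0,1,1,0,3,1
1,3,3,1,3,1
2,3,1,2,3,2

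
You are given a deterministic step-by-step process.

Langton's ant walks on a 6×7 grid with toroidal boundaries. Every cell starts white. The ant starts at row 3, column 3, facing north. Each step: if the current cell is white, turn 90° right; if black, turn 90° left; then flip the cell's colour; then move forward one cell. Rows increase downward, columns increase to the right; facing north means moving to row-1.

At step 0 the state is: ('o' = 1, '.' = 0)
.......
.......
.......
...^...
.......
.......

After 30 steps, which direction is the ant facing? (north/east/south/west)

north

t=0: .......
.......
.......
...^...
.......
.......
t=1: .......
.......
.......
...o>..
.......
.......
t=2: .......
.......
.......
...oo..
....v..
.......
t=3: .......
.......
.......
...oo..
...<o..
.......
t=4: .......
.......
.......
...^o..
...oo..
.......
t=5: .......
.......
.......
..<.o..
...oo..
.......
t=6: .......
.......
..^....
..o.o..
...oo..
.......
t=7: .......
.......
..o>...
..o.o..
...oo..
.......
t=8: .......
.......
..oo...
..ovo..
...oo..
.......
t=9: .......
.......
..oo...
..<oo..
...oo..
.......
t=10: .......
.......
..oo...
...oo..
..voo..
.......
t=11: .......
.......
..oo...
...oo..
.<ooo..
.......
t=12: .......
.......
..oo...
.^.oo..
.oooo..
.......
t=13: .......
.......
..oo...
.o>oo..
.oooo..
.......
t=14: .......
.......
..oo...
.oooo..
.ovoo..
.......
t=15: .......
.......
..oo...
.oooo..
.o.>o..
.......
t=16: .......
.......
..oo...
.oo^o..
.o..o..
.......
t=17: .......
.......
..oo...
.o<.o..
.o..o..
.......
t=18: .......
.......
..oo...
.o..o..
.ov.o..
.......
t=19: .......
.......
..oo...
.o..o..
.<o.o..
.......
t=20: .......
.......
..oo...
.o..o..
..o.o..
.v.....
t=21: .......
.......
..oo...
.o..o..
..o.o..
<o.....
t=22: .......
.......
..oo...
.o..o..
^.o.o..
oo.....
t=23: .......
.......
..oo...
.o..o..
o>o.o..
oo.....
t=24: .......
.......
..oo...
.o..o..
ooo.o..
ov.....
t=25: .......
.......
..oo...
.o..o..
ooo.o..
o.>....
t=26: ..v....
.......
..oo...
.o..o..
ooo.o..
o.o....
t=27: .<o....
.......
..oo...
.o..o..
ooo.o..
o.o....
t=28: .oo....
.......
..oo...
.o..o..
ooo.o..
o^o....
t=29: .oo....
.......
..oo...
.o..o..
ooo.o..
oo>....
t=30: .oo....
.......
..oo...
.o..o..
oo^.o..
oo.....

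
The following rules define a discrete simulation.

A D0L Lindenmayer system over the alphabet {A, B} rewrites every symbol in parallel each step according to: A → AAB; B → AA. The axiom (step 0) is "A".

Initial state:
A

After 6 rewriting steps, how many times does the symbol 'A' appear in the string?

step 0: A
step 1: AAB
step 2: AABAABAA
step 3: AABAABAAAABAABAAAABAAB
step 4: AABAABAAAABAABAAAABAABAABAABAAAABAABAAAABAABAABAABAAAABAABAA
step 5: AABAABAAAABAABAAAABAABAABAABAAAABAABAAAABAABAABAABAAAABAAB…BAABAAAABAABAAAABAABAAAABAABAAAABAABAABAABAAAABAABAAAABAAB  (len 164)
step 6: AABAABAAAABAABAAAABAABAABAABAAAABAABAAAABAABAABAABAAAABAAB…BAABAAAABAABAAAABAABAABAABAAAABAABAAAABAABAABAABAAAABAABAA  (len 448)

328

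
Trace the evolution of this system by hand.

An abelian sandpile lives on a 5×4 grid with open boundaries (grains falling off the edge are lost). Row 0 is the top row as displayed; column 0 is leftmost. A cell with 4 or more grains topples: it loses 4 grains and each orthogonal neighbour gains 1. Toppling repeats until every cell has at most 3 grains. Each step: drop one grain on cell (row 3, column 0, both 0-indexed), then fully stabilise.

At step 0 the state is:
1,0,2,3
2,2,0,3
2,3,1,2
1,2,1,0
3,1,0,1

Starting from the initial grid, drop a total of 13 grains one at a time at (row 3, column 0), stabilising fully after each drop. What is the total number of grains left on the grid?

36

gen 0: 1,0,2,3
2,2,0,3
2,3,1,2
1,2,1,0
3,1,0,1
gen 1: 1,0,2,3
2,2,0,3
2,3,1,2
2,2,1,0
3,1,0,1
gen 2: 1,0,2,3
2,2,0,3
2,3,1,2
3,2,1,0
3,1,0,1
gen 3: 1,0,2,3
2,2,0,3
3,3,1,2
1,3,1,0
0,2,0,1
gen 4: 1,0,2,3
2,2,0,3
3,3,1,2
2,3,1,0
0,2,0,1
gen 5: 1,0,2,3
2,2,0,3
3,3,1,2
3,3,1,0
0,2,0,1
gen 6: 1,0,2,3
3,3,0,3
1,1,2,2
2,1,2,0
1,3,0,1
gen 7: 1,0,2,3
3,3,0,3
1,1,2,2
3,1,2,0
1,3,0,1
gen 8: 1,0,2,3
3,3,0,3
2,1,2,2
0,2,2,0
2,3,0,1
gen 9: 1,0,2,3
3,3,0,3
2,1,2,2
1,2,2,0
2,3,0,1
gen 10: 1,0,2,3
3,3,0,3
2,1,2,2
2,2,2,0
2,3,0,1
gen 11: 1,0,2,3
3,3,0,3
2,1,2,2
3,2,2,0
2,3,0,1
gen 12: 1,0,2,3
3,3,0,3
3,1,2,2
0,3,2,0
3,3,0,1
gen 13: 1,0,2,3
3,3,0,3
3,1,2,2
1,3,2,0
3,3,0,1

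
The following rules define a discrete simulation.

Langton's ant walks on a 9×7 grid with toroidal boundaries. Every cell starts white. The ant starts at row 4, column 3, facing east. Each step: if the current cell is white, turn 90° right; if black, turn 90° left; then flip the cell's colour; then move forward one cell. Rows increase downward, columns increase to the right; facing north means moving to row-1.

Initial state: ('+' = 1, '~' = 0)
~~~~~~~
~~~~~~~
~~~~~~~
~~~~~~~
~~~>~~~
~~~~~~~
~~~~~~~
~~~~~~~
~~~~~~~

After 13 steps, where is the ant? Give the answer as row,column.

3,3

gen 0: ~~~~~~~
~~~~~~~
~~~~~~~
~~~~~~~
~~~>~~~
~~~~~~~
~~~~~~~
~~~~~~~
~~~~~~~
gen 1: ~~~~~~~
~~~~~~~
~~~~~~~
~~~~~~~
~~~+~~~
~~~v~~~
~~~~~~~
~~~~~~~
~~~~~~~
gen 2: ~~~~~~~
~~~~~~~
~~~~~~~
~~~~~~~
~~~+~~~
~~<+~~~
~~~~~~~
~~~~~~~
~~~~~~~
gen 3: ~~~~~~~
~~~~~~~
~~~~~~~
~~~~~~~
~~^+~~~
~~++~~~
~~~~~~~
~~~~~~~
~~~~~~~
gen 4: ~~~~~~~
~~~~~~~
~~~~~~~
~~~~~~~
~~+>~~~
~~++~~~
~~~~~~~
~~~~~~~
~~~~~~~
gen 5: ~~~~~~~
~~~~~~~
~~~~~~~
~~~^~~~
~~+~~~~
~~++~~~
~~~~~~~
~~~~~~~
~~~~~~~
gen 6: ~~~~~~~
~~~~~~~
~~~~~~~
~~~+>~~
~~+~~~~
~~++~~~
~~~~~~~
~~~~~~~
~~~~~~~
gen 7: ~~~~~~~
~~~~~~~
~~~~~~~
~~~++~~
~~+~v~~
~~++~~~
~~~~~~~
~~~~~~~
~~~~~~~
gen 8: ~~~~~~~
~~~~~~~
~~~~~~~
~~~++~~
~~+<+~~
~~++~~~
~~~~~~~
~~~~~~~
~~~~~~~
gen 9: ~~~~~~~
~~~~~~~
~~~~~~~
~~~^+~~
~~+++~~
~~++~~~
~~~~~~~
~~~~~~~
~~~~~~~
gen 10: ~~~~~~~
~~~~~~~
~~~~~~~
~~<~+~~
~~+++~~
~~++~~~
~~~~~~~
~~~~~~~
~~~~~~~
gen 11: ~~~~~~~
~~~~~~~
~~^~~~~
~~+~+~~
~~+++~~
~~++~~~
~~~~~~~
~~~~~~~
~~~~~~~
gen 12: ~~~~~~~
~~~~~~~
~~+>~~~
~~+~+~~
~~+++~~
~~++~~~
~~~~~~~
~~~~~~~
~~~~~~~
gen 13: ~~~~~~~
~~~~~~~
~~++~~~
~~+v+~~
~~+++~~
~~++~~~
~~~~~~~
~~~~~~~
~~~~~~~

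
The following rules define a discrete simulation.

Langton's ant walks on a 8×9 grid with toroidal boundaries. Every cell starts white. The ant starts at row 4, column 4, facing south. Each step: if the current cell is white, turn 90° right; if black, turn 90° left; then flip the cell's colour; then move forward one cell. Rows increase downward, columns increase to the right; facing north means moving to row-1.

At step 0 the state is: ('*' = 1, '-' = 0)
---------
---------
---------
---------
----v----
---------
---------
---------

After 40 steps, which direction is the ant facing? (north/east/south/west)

step 0: ---------
---------
---------
---------
----v----
---------
---------
---------
step 1: ---------
---------
---------
---------
---<*----
---------
---------
---------
step 2: ---------
---------
---------
---^-----
---**----
---------
---------
---------
step 3: ---------
---------
---------
---*>----
---**----
---------
---------
---------
step 4: ---------
---------
---------
---**----
---*v----
---------
---------
---------
step 5: ---------
---------
---------
---**----
---*->---
---------
---------
---------
step 6: ---------
---------
---------
---**----
---*-*---
-----v---
---------
---------
step 7: ---------
---------
---------
---**----
---*-*---
----<*---
---------
---------
step 8: ---------
---------
---------
---**----
---*^*---
----**---
---------
---------
step 9: ---------
---------
---------
---**----
---**>---
----**---
---------
---------
step 10: ---------
---------
---------
---**^---
---**----
----**---
---------
---------
step 11: ---------
---------
---------
---***>--
---**----
----**---
---------
---------
step 12: ---------
---------
---------
---****--
---**-v--
----**---
---------
---------
step 13: ---------
---------
---------
---****--
---**<*--
----**---
---------
---------
step 14: ---------
---------
---------
---**^*--
---****--
----**---
---------
---------
step 15: ---------
---------
---------
---*<-*--
---****--
----**---
---------
---------
step 16: ---------
---------
---------
---*--*--
---*v**--
----**---
---------
---------
step 17: ---------
---------
---------
---*--*--
---*->*--
----**---
---------
---------
step 18: ---------
---------
---------
---*-^*--
---*--*--
----**---
---------
---------
step 19: ---------
---------
---------
---*-*>--
---*--*--
----**---
---------
---------
step 20: ---------
---------
------^--
---*-*---
---*--*--
----**---
---------
---------
step 21: ---------
---------
------*>-
---*-*---
---*--*--
----**---
---------
---------
step 22: ---------
---------
------**-
---*-*-v-
---*--*--
----**---
---------
---------
step 23: ---------
---------
------**-
---*-*<*-
---*--*--
----**---
---------
---------
step 24: ---------
---------
------^*-
---*-***-
---*--*--
----**---
---------
---------
step 25: ---------
---------
-----<-*-
---*-***-
---*--*--
----**---
---------
---------
step 26: ---------
-----^---
-----*-*-
---*-***-
---*--*--
----**---
---------
---------
step 27: ---------
-----*>--
-----*-*-
---*-***-
---*--*--
----**---
---------
---------
step 28: ---------
-----**--
-----*v*-
---*-***-
---*--*--
----**---
---------
---------
step 29: ---------
-----**--
-----<**-
---*-***-
---*--*--
----**---
---------
---------
step 30: ---------
-----**--
------**-
---*-v**-
---*--*--
----**---
---------
---------
step 31: ---------
-----**--
------**-
---*-->*-
---*--*--
----**---
---------
---------
step 32: ---------
-----**--
------^*-
---*---*-
---*--*--
----**---
---------
---------
step 33: ---------
-----**--
-----<-*-
---*---*-
---*--*--
----**---
---------
---------
step 34: ---------
-----^*--
-----*-*-
---*---*-
---*--*--
----**---
---------
---------
step 35: ---------
----<-*--
-----*-*-
---*---*-
---*--*--
----**---
---------
---------
step 36: ----^----
----*-*--
-----*-*-
---*---*-
---*--*--
----**---
---------
---------
step 37: ----*>---
----*-*--
-----*-*-
---*---*-
---*--*--
----**---
---------
---------
step 38: ----**---
----*v*--
-----*-*-
---*---*-
---*--*--
----**---
---------
---------
step 39: ----**---
----<**--
-----*-*-
---*---*-
---*--*--
----**---
---------
---------
step 40: ----**---
-----**--
----v*-*-
---*---*-
---*--*--
----**---
---------
---------

south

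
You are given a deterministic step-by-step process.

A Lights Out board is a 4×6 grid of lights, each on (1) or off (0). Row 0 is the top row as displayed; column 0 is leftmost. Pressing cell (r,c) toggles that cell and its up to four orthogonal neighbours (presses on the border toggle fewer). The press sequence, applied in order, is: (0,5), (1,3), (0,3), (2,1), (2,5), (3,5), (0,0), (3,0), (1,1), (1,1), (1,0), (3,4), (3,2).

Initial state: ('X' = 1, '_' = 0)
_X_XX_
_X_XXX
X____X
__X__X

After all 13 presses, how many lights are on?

gen 0: _X_XX_
_X_XXX
X____X
__X__X
gen 1: _X_X_X
_X_XX_
X____X
__X__X
gen 2: _X___X
_XX___
X__X_X
__X__X
gen 3: _XXXXX
_XXX__
X__X_X
__X__X
gen 4: _XXXXX
__XX__
_XXX_X
_XX__X
gen 5: _XXXXX
__XX_X
_XXXX_
_XX___
gen 6: _XXXXX
__XX_X
_XXXXX
_XX_XX
gen 7: X_XXXX
X_XX_X
_XXXXX
_XX_XX
gen 8: X_XXXX
X_XX_X
XXXXXX
X_X_XX
gen 9: XXXXXX
_X_X_X
X_XXXX
X_X_XX
gen 10: X_XXXX
X_XX_X
XXXXXX
X_X_XX
gen 11: __XXXX
_XXX_X
_XXXXX
X_X_XX
gen 12: __XXXX
_XXX_X
_XXX_X
X_XX__
gen 13: __XXXX
_XXX_X
_X_X_X
XX____

13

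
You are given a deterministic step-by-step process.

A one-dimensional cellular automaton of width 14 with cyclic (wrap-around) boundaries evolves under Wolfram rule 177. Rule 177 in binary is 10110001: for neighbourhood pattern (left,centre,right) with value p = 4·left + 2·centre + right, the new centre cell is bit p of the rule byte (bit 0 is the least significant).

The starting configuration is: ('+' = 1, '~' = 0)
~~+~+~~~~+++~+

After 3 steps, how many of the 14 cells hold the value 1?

[0] ~~+~+~~~~+++~+
[1] +~~+~+++~~+~+~
[2] ~+~~+~+~+~~+~+
[3] +~+~~+~+~+~~+~

6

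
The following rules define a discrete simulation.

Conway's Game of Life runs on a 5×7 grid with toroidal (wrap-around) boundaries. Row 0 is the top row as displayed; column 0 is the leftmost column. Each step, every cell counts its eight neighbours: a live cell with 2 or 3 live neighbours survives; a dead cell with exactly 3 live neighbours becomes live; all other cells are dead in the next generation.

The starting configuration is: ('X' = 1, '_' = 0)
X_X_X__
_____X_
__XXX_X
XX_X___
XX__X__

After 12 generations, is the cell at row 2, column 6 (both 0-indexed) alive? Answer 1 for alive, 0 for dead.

1

k=0  X_X_X__
_____X_
__XXX_X
XX_X___
XX__X__
k=1  X__XXXX
_XX__XX
XXXXXXX
_____XX
____X_X
k=2  _XXX___
_______
___X___
_XX____
___X___
k=3  __XX___
___X___
__X____
__XX___
___X___
k=4  __XXX__
___X___
__X____
__XX___
____X__
k=5  __X_X__
____X__
__X____
__XX___
____X__
k=6  ____XX_
_______
__X____
__XX___
__X_X__
k=7  ___XXX_
_______
__XX___
_XX____
__X_XX_
k=8  ___X_X_
__X____
_XXX___
_X__X__
_XX__X_
k=9  _X_XX__
_X__X__
_X_X___
X___X__
_XXX_X_
k=10  XX___X_
XX__X__
XXXXX__
X___X__
XX___X_
k=11  __X_XX_
____XX_
__X_XXX
____XX_
____XX_
k=12  ______X
_______
______X
_______
______X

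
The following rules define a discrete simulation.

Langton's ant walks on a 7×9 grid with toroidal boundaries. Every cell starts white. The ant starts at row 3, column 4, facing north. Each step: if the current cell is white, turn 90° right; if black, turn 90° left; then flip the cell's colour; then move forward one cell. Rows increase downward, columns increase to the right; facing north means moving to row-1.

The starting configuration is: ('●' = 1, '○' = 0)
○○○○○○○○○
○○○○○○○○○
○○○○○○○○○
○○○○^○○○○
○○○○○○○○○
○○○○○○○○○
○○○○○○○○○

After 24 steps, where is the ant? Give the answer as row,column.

t=0: ○○○○○○○○○
○○○○○○○○○
○○○○○○○○○
○○○○^○○○○
○○○○○○○○○
○○○○○○○○○
○○○○○○○○○
t=1: ○○○○○○○○○
○○○○○○○○○
○○○○○○○○○
○○○○●>○○○
○○○○○○○○○
○○○○○○○○○
○○○○○○○○○
t=2: ○○○○○○○○○
○○○○○○○○○
○○○○○○○○○
○○○○●●○○○
○○○○○v○○○
○○○○○○○○○
○○○○○○○○○
t=3: ○○○○○○○○○
○○○○○○○○○
○○○○○○○○○
○○○○●●○○○
○○○○<●○○○
○○○○○○○○○
○○○○○○○○○
t=4: ○○○○○○○○○
○○○○○○○○○
○○○○○○○○○
○○○○^●○○○
○○○○●●○○○
○○○○○○○○○
○○○○○○○○○
t=5: ○○○○○○○○○
○○○○○○○○○
○○○○○○○○○
○○○<○●○○○
○○○○●●○○○
○○○○○○○○○
○○○○○○○○○
t=6: ○○○○○○○○○
○○○○○○○○○
○○○^○○○○○
○○○●○●○○○
○○○○●●○○○
○○○○○○○○○
○○○○○○○○○
t=7: ○○○○○○○○○
○○○○○○○○○
○○○●>○○○○
○○○●○●○○○
○○○○●●○○○
○○○○○○○○○
○○○○○○○○○
t=8: ○○○○○○○○○
○○○○○○○○○
○○○●●○○○○
○○○●v●○○○
○○○○●●○○○
○○○○○○○○○
○○○○○○○○○
t=9: ○○○○○○○○○
○○○○○○○○○
○○○●●○○○○
○○○<●●○○○
○○○○●●○○○
○○○○○○○○○
○○○○○○○○○
t=10: ○○○○○○○○○
○○○○○○○○○
○○○●●○○○○
○○○○●●○○○
○○○v●●○○○
○○○○○○○○○
○○○○○○○○○
t=11: ○○○○○○○○○
○○○○○○○○○
○○○●●○○○○
○○○○●●○○○
○○<●●●○○○
○○○○○○○○○
○○○○○○○○○
t=12: ○○○○○○○○○
○○○○○○○○○
○○○●●○○○○
○○^○●●○○○
○○●●●●○○○
○○○○○○○○○
○○○○○○○○○
t=13: ○○○○○○○○○
○○○○○○○○○
○○○●●○○○○
○○●>●●○○○
○○●●●●○○○
○○○○○○○○○
○○○○○○○○○
t=14: ○○○○○○○○○
○○○○○○○○○
○○○●●○○○○
○○●●●●○○○
○○●v●●○○○
○○○○○○○○○
○○○○○○○○○
t=15: ○○○○○○○○○
○○○○○○○○○
○○○●●○○○○
○○●●●●○○○
○○●○>●○○○
○○○○○○○○○
○○○○○○○○○
t=16: ○○○○○○○○○
○○○○○○○○○
○○○●●○○○○
○○●●^●○○○
○○●○○●○○○
○○○○○○○○○
○○○○○○○○○
t=17: ○○○○○○○○○
○○○○○○○○○
○○○●●○○○○
○○●<○●○○○
○○●○○●○○○
○○○○○○○○○
○○○○○○○○○
t=18: ○○○○○○○○○
○○○○○○○○○
○○○●●○○○○
○○●○○●○○○
○○●v○●○○○
○○○○○○○○○
○○○○○○○○○
t=19: ○○○○○○○○○
○○○○○○○○○
○○○●●○○○○
○○●○○●○○○
○○<●○●○○○
○○○○○○○○○
○○○○○○○○○
t=20: ○○○○○○○○○
○○○○○○○○○
○○○●●○○○○
○○●○○●○○○
○○○●○●○○○
○○v○○○○○○
○○○○○○○○○
t=21: ○○○○○○○○○
○○○○○○○○○
○○○●●○○○○
○○●○○●○○○
○○○●○●○○○
○<●○○○○○○
○○○○○○○○○
t=22: ○○○○○○○○○
○○○○○○○○○
○○○●●○○○○
○○●○○●○○○
○^○●○●○○○
○●●○○○○○○
○○○○○○○○○
t=23: ○○○○○○○○○
○○○○○○○○○
○○○●●○○○○
○○●○○●○○○
○●>●○●○○○
○●●○○○○○○
○○○○○○○○○
t=24: ○○○○○○○○○
○○○○○○○○○
○○○●●○○○○
○○●○○●○○○
○●●●○●○○○
○●v○○○○○○
○○○○○○○○○

5,2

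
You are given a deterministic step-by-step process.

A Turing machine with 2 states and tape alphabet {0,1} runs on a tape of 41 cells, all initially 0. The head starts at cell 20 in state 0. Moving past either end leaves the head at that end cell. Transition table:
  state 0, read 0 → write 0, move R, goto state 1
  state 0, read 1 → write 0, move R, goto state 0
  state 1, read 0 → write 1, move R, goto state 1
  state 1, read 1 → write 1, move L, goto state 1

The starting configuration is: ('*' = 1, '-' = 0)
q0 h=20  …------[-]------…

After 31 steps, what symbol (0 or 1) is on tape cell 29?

1

step 0: q0 h=20  …------[-]------…
step 1: q1 h=21  …------[-]------…
step 2: q1 h=22  …-----*[-]------…
step 3: q1 h=23  …----**[-]------…
step 4: q1 h=24  …---***[-]------…
step 5: q1 h=25  …--****[-]------…
step 6: q1 h=26  …-*****[-]------…
step 7: q1 h=27  …******[-]------…
step 8: q1 h=28  …******[-]------…
step 9: q1 h=29  …******[-]------…
step 10: q1 h=30  …******[-]------…
step 11: q1 h=31  …******[-]------…
step 12: q1 h=32  …******[-]------…
step 13: q1 h=33  …******[-]------…
step 14: q1 h=34  …******[-]------|
step 15: q1 h=35  …******[-]-----|
step 16: q1 h=36  …******[-]----|
step 17: q1 h=37  …******[-]---|
step 18: q1 h=38  …******[-]--|
step 19: q1 h=39  …******[-]-|
step 20: q1 h=40  …******[-]|
step 21: q1 h=40  …******[*]|
step 22: q1 h=39  …******[*]*|
step 23: q1 h=38  …******[*]**|
step 24: q1 h=37  …******[*]***|
step 25: q1 h=36  …******[*]****|
step 26: q1 h=35  …******[*]*****|
step 27: q1 h=34  …******[*]******|
step 28: q1 h=33  …******[*]******…
step 29: q1 h=32  …******[*]******…
step 30: q1 h=31  …******[*]******…
step 31: q1 h=30  …******[*]******…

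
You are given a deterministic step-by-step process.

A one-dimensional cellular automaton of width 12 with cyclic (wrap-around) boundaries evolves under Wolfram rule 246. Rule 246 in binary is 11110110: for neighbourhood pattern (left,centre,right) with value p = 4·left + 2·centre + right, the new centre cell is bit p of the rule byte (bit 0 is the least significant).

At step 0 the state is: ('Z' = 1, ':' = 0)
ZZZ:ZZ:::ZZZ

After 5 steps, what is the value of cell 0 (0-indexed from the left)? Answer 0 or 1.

1

gen 0: ZZZ:ZZ:::ZZZ
gen 1: ZZZZ:ZZ:Z:ZZ
gen 2: ZZZZZ:ZZZZ:Z
gen 3: ZZZZZZ:ZZZZ:
gen 4: :ZZZZZZ:ZZZZ
gen 5: Z:ZZZZZZ:ZZZ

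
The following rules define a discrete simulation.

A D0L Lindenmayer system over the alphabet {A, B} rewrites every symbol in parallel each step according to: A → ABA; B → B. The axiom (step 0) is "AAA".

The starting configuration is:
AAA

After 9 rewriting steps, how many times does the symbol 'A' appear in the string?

1536

k=0  AAA
k=1  ABAABAABA
k=2  ABABABAABABABAABABABA
k=3  ABABABABABABABAABABABABABABABAABABABABABABABA
k=4  ABABABABABABABABABABABABABABABAABABABABABABABABABABABABABABABAABABABABABABABABABABABABABABABA
k=5  ABABABABABABABABABABABABABABABABABABABABABABABABABABABABAB…BABABABABABABABABABABABABABABABABABABABABABABABABABABABABA  (len 189)
k=6  ABABABABABABABABABABABABABABABABABABABABABABABABABABABABAB…BABABABABABABABABABABABABABABABABABABABABABABABABABABABABA  (len 381)
k=7  ABABABABABABABABABABABABABABABABABABABABABABABABABABABABAB…BABABABABABABABABABABABABABABABABABABABABABABABABABABABABA  (len 765)
k=8  ABABABABABABABABABABABABABABABABABABABABABABABABABABABABAB…BABABABABABABABABABABABABABABABABABABABABABABABABABABABABA  (len 1533)
k=9  ABABABABABABABABABABABABABABABABABABABABABABABABABABABABAB…BABABABABABABABABABABABABABABABABABABABABABABABABABABABABA  (len 3069)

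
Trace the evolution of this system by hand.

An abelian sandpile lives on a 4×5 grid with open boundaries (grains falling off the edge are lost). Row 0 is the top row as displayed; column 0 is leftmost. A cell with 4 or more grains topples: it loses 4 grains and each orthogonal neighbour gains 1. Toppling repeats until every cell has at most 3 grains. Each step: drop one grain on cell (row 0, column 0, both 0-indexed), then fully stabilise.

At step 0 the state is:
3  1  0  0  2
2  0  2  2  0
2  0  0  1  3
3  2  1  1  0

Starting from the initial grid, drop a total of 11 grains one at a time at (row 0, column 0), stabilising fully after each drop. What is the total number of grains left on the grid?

26

k=0  3  1  0  0  2
2  0  2  2  0
2  0  0  1  3
3  2  1  1  0
k=1  0  2  0  0  2
3  0  2  2  0
2  0  0  1  3
3  2  1  1  0
k=2  1  2  0  0  2
3  0  2  2  0
2  0  0  1  3
3  2  1  1  0
k=3  2  2  0  0  2
3  0  2  2  0
2  0  0  1  3
3  2  1  1  0
k=4  3  2  0  0  2
3  0  2  2  0
2  0  0  1  3
3  2  1  1  0
k=5  1  3  0  0  2
0  1  2  2  0
3  0  0  1  3
3  2  1  1  0
k=6  2  3  0  0  2
0  1  2  2  0
3  0  0  1  3
3  2  1  1  0
k=7  3  3  0  0  2
0  1  2  2  0
3  0  0  1  3
3  2  1  1  0
k=8  1  0  1  0  2
1  2  2  2  0
3  0  0  1  3
3  2  1  1  0
k=9  2  0  1  0  2
1  2  2  2  0
3  0  0  1  3
3  2  1  1  0
k=10  3  0  1  0  2
1  2  2  2  0
3  0  0  1  3
3  2  1  1  0
k=11  0  1  1  0  2
2  2  2  2  0
3  0  0  1  3
3  2  1  1  0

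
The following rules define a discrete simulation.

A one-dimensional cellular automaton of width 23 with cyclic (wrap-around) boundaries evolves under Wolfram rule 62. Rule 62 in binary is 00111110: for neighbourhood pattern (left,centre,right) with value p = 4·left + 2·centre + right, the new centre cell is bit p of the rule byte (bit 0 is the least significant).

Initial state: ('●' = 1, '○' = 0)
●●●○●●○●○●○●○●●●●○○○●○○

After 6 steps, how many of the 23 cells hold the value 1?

k=0  ●●●○●●○●○●○●○●●●●○○○●○○
k=1  ●○○●●○●●●●●●●●○○○●○●●●●
k=2  ○●●●○●●○○○○○○○●○●●●●○○○
k=3  ●●○○●●○●○○○○○●●●●○○○●○○
k=4  ●○●●●○●●●○○○●●○○○●○●●●●
k=5  ○●●○○●●○○●○●●○●○●●●●○○○
k=6  ●●○●●●○●●●●●○●●●●○○○●○○

15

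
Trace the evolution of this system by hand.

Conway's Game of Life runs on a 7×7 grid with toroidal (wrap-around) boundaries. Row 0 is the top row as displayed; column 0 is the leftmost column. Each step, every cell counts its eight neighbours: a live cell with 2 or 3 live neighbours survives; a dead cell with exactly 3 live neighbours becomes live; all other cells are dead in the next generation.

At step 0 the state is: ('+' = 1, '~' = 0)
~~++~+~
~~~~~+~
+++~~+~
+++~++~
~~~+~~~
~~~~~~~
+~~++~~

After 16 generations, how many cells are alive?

step 0: ~~++~+~
~~~~~+~
+++~~+~
+++~++~
~~~+~~~
~~~~~~~
+~~++~~
step 1: ~~++~++
~~~+~+~
+~++~+~
+~~~++~
~++++~~
~~~++~~
~~+++~~
step 2: ~~~~~++
~+~~~+~
~+++~+~
+~~~~+~
~++~~~~
~+~~~+~
~~~~~~~
step 3: ~~~~~++
++~~~+~
+++~~+~
+~~++~+
+++~~~+
~++~~~~
~~~~~++
step 4: ~~~~+~~
~~+~++~
~~++~+~
~~~++~~
~~~~~++
~~+~~+~
+~~~~++
step 5: ~~~++~~
~~+~~+~
~~+~~+~
~~++~~+
~~~+~++
+~~~+~~
~~~~+++
step 6: ~~~+~~+
~~+~~+~
~++~+++
~~++~~+
+~++~++
+~~+~~~
~~~~~~+
step 7: ~~~~~++
+++~~~~
++~~+~+
~~~~~~~
+~~~~+~
++++++~
+~~~~~+
step 8: ~~~~~+~
~~+~~~~
~~+~~~+
~+~~~+~
+~++~+~
~~++++~
~~++~~~
step 9: ~~++~~~
~~~~~~~
~++~~~~
++~+++~
~~~~~+~
~~~~~++
~~+~~+~
step 10: ~~++~~~
~+~+~~~
+++++~~
++~++++
+~~~~~~
~~~~+++
~~+++++
step 11: ~+~~~+~
+~~~~~~
~~~~~~~
~~~~~+~
~+~+~~~
+~~~~~~
~~+~~~+
step 12: ++~~~~+
~~~~~~~
~~~~~~~
~~~~~~~
~~~~~~~
+++~~~~
++~~~~+
step 13: ~+~~~~+
+~~~~~~
~~~~~~~
~~~~~~~
~+~~~~~
~~+~~~+
~~~~~~~
step 14: +~~~~~~
+~~~~~~
~~~~~~~
~~~~~~~
~~~~~~~
~~~~~~~
+~~~~~~
step 15: ++~~~~+
~~~~~~~
~~~~~~~
~~~~~~~
~~~~~~~
~~~~~~~
~~~~~~~
step 16: +~~~~~~
+~~~~~~
~~~~~~~
~~~~~~~
~~~~~~~
~~~~~~~
+~~~~~~

3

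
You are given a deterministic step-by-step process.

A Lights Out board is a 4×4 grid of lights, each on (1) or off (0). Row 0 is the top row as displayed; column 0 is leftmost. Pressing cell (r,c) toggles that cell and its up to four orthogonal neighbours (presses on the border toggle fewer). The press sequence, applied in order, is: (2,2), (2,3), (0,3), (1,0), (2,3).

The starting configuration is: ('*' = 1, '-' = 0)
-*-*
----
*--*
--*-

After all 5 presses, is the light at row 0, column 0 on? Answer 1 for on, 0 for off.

step 0: -*-*
----
*--*
--*-
step 1: -*-*
--*-
***-
----
step 2: -*-*
--**
**-*
---*
step 3: -**-
--*-
**-*
---*
step 4: ***-
***-
-*-*
---*
step 5: ***-
****
-**-
----

1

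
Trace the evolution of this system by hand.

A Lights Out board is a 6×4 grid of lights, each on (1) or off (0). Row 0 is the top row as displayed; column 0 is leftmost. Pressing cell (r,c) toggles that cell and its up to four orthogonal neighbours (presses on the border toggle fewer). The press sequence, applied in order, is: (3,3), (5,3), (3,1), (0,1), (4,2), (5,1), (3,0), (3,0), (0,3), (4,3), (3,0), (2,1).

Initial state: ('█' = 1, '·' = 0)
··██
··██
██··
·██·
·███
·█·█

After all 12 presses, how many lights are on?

14

0) ··██
··██
██··
·██·
·███
·█·█
1) ··██
··██
██·█
·█·█
·██·
·█·█
2) ··██
··██
██·█
·█·█
·███
·██·
3) ··██
··██
█··█
█·██
··██
·██·
4) ██·█
·███
█··█
█·██
··██
·██·
5) ██·█
·███
█··█
█··█
·█··
·█··
6) ██·█
·███
█··█
█··█
····
█·█·
7) ██·█
·███
···█
·█·█
█···
█·█·
8) ██·█
·███
█··█
█··█
····
█·█·
9) ███·
·██·
█··█
█··█
····
█·█·
10) ███·
·██·
█··█
█···
··██
█·██
11) ███·
·██·
···█
·█··
█·██
█·██
12) ███·
··█·
████
····
█·██
█·██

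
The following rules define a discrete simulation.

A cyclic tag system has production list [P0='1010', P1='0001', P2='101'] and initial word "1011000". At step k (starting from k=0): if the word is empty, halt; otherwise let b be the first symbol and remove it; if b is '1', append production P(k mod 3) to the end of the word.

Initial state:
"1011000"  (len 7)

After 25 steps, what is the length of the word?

27

step 0: "1011000"  (len 7)
step 1: "0110001010"  (len 10)
step 2: "110001010"  (len 9)
step 3: "10001010101"  (len 11)
step 4: "00010101011010"  (len 14)
step 5: "0010101011010"  (len 13)
step 6: "010101011010"  (len 12)
step 7: "10101011010"  (len 11)
step 8: "01010110100001"  (len 14)
step 9: "1010110100001"  (len 13)
step 10: "0101101000011010"  (len 16)
step 11: "101101000011010"  (len 15)
step 12: "01101000011010101"  (len 17)
step 13: "1101000011010101"  (len 16)
step 14: "1010000110101010001"  (len 19)
step 15: "010000110101010001101"  (len 21)
step 16: "10000110101010001101"  (len 20)
step 17: "00001101010100011010001"  (len 23)
step 18: "0001101010100011010001"  (len 22)
step 19: "001101010100011010001"  (len 21)
step 20: "01101010100011010001"  (len 20)
step 21: "1101010100011010001"  (len 19)
step 22: "1010101000110100011010"  (len 22)
step 23: "0101010001101000110100001"  (len 25)
step 24: "101010001101000110100001"  (len 24)
step 25: "010100011010001101000011010"  (len 27)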